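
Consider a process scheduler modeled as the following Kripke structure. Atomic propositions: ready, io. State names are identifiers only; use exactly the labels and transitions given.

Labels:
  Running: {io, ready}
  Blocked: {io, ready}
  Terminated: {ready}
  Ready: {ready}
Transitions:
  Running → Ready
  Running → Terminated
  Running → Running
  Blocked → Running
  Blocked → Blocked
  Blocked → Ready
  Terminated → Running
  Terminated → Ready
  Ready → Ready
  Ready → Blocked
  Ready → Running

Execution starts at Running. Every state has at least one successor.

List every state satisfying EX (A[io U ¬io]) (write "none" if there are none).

States satisfying A[io U ¬io]: {Terminated, Ready}.
States satisfying EX (A[io U ¬io]): {Running, Blocked, Terminated, Ready}.

{Running, Blocked, Terminated, Ready}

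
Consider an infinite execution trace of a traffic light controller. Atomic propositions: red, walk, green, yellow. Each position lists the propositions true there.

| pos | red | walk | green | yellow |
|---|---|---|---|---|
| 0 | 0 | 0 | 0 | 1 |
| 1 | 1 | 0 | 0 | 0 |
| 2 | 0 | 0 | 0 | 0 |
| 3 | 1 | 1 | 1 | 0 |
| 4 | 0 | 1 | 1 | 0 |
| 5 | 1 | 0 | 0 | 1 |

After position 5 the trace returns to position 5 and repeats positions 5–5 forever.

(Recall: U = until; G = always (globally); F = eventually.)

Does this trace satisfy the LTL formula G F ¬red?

F ¬red must hold at every position from 0 onward. It fails at position 5, so G F ¬red is false.

Violated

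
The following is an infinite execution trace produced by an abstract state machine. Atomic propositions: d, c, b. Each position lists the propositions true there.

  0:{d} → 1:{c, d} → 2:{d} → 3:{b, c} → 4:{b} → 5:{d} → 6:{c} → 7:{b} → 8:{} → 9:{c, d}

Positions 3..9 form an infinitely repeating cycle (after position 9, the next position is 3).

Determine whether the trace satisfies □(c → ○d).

c → ○d must hold at every position from 0 onward. It fails at position 3, so □(c → ○d) is false.
Positions where c holds: 1, 3, 6, 9.
Check ○d at each: 1→ok, 3→fails, 6→fails, 9→fails.

No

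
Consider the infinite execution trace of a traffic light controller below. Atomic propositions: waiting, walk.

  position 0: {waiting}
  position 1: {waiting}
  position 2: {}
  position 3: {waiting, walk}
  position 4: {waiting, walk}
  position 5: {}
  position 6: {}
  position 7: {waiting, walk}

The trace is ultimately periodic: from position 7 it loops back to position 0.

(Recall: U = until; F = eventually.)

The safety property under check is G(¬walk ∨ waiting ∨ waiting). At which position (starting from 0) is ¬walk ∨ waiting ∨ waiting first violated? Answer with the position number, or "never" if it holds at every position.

never

¬walk ∨ waiting ∨ waiting holds at every position 0..7, and those are all the positions the trace ever visits, so the invariant G(¬walk ∨ waiting ∨ waiting) is never violated.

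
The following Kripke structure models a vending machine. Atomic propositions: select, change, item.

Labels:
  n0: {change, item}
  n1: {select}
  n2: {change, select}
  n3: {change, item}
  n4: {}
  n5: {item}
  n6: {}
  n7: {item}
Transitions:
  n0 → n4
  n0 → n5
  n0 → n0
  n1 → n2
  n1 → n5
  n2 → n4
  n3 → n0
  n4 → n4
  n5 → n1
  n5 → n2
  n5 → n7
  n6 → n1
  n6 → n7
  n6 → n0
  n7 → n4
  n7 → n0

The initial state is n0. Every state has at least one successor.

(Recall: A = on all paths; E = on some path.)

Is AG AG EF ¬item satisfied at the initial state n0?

States satisfying AG EF ¬item: {n0, n1, n2, n3, n4, n5, n6, n7}.
States satisfying AG AG EF ¬item: {n0, n1, n2, n3, n4, n5, n6, n7}.
Every state reachable from n0 satisfies AG EF ¬item.
n0 ∈ Sat(AG AG EF ¬item).

Yes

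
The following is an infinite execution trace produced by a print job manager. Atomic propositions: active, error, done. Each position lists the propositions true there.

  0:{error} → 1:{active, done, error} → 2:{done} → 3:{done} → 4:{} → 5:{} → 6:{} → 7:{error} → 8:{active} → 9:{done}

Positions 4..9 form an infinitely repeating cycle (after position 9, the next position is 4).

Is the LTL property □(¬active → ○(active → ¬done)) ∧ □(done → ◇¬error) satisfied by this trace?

Violated

¬active → ○(active → ¬done) must hold at every position from 0 onward. It fails at position 0, so □(¬active → ○(active → ¬done)) is false.
Positions where ¬active holds: 0, 2, 3, 4, 5, 6, 7, 9.
Check ○(active → ¬done) at each: 0→fails, 2→ok, 3→ok, 4→ok, 5→ok, 6→ok, 7→ok, 9→ok.
done → ◇¬error holds at every position 0..9, and those are all positions ever visited, so □(done → ◇¬error) holds.
Positions where done holds: 1, 2, 3, 9.
Check ◇¬error at each: 1→ok, 2→ok, 3→ok, 9→ok.
At position 0: □(¬active → ○(active → ¬done)) is false; □(done → ◇¬error) is true; so □(¬active → ○(active → ¬done)) ∧ □(done → ◇¬error) is false.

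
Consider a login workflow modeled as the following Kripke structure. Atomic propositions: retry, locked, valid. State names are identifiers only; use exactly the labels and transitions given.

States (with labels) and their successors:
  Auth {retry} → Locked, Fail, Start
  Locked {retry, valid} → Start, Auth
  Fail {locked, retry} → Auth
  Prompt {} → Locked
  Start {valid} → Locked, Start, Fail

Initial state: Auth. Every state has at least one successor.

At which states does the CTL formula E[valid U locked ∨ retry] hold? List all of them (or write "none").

{Auth, Locked, Fail, Start}

States satisfying valid: {Locked, Start}.
States satisfying locked ∨ retry: {Auth, Locked, Fail}.
States satisfying E[valid U locked ∨ retry]: {Auth, Locked, Fail, Start}.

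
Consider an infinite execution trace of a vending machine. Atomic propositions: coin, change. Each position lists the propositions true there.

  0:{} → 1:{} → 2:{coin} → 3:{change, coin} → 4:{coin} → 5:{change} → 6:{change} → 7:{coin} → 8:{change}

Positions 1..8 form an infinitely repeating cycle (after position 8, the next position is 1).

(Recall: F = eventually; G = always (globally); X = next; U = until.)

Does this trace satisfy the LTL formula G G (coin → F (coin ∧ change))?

Yes

G (coin → F (coin ∧ change)) holds at every position 0..8, and those are all positions ever visited, so G G (coin → F (coin ∧ change)) holds.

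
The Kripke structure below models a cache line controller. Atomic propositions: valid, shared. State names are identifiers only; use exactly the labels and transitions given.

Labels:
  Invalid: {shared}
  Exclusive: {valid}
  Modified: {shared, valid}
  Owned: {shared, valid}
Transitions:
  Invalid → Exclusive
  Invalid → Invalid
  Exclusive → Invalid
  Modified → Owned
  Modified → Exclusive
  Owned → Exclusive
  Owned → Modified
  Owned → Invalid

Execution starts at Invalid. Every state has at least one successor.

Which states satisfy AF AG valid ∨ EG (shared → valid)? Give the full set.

{Modified, Owned}

States satisfying AG valid: ∅.
States satisfying AF AG valid: ∅.
States satisfying shared → valid: {Exclusive, Modified, Owned}.
States satisfying EG (shared → valid): {Modified, Owned}.
States satisfying AF AG valid ∨ EG (shared → valid): {Modified, Owned}.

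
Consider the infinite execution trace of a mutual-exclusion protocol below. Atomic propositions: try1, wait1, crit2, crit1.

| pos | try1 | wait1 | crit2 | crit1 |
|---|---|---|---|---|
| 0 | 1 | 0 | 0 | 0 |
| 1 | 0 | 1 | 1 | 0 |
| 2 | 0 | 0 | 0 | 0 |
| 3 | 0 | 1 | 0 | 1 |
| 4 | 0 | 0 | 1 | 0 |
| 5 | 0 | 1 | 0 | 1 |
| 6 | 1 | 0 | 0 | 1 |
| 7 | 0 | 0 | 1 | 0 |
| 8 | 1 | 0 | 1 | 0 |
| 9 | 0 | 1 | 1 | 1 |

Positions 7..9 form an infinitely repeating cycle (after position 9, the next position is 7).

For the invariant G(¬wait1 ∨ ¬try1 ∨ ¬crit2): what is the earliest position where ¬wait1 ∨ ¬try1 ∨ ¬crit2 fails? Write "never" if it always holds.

¬wait1 ∨ ¬try1 ∨ ¬crit2 holds at every position 0..9, and those are all the positions the trace ever visits, so the invariant G(¬wait1 ∨ ¬try1 ∨ ¬crit2) is never violated.

never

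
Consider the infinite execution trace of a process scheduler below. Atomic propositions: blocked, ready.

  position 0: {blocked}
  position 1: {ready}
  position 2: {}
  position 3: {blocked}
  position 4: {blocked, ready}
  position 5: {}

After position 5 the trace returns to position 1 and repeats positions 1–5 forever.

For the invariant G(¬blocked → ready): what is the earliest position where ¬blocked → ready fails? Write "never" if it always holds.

Check ¬blocked → ready at each position in order: 0 ✓, 1 ✓.
At position 2 the labels are {}, so ¬blocked → ready is false there. This is the first violation.

2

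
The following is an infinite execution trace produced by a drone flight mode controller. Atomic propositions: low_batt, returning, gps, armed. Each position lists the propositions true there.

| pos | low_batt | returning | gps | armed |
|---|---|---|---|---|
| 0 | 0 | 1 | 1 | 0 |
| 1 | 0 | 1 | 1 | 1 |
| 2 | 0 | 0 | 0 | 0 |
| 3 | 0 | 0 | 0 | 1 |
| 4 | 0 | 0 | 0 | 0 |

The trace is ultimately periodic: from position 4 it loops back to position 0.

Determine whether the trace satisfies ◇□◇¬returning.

Holds

□◇¬returning holds at position 0, which is reachable from 0, so ◇□◇¬returning holds.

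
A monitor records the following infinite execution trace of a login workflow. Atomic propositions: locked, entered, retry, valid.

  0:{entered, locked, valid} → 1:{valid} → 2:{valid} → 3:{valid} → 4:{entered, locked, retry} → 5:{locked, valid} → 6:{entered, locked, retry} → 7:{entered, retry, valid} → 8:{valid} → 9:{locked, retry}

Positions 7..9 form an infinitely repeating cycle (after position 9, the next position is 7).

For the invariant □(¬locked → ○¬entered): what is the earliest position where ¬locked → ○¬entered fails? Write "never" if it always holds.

3

Check ¬locked → ○¬entered at each position in order: 0 ✓, 1 ✓, 2 ✓.
At position 3 the labels are {valid} and the next position 4 has {entered, locked, retry}, so ¬locked → ○¬entered is false there. This is the first violation.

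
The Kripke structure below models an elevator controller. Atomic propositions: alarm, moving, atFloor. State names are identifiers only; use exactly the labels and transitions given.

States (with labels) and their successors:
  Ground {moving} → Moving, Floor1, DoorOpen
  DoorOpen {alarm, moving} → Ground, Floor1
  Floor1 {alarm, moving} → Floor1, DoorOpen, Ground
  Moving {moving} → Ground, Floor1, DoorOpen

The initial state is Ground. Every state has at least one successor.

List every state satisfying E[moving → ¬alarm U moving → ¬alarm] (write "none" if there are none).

{Ground, Moving}

States satisfying moving → ¬alarm: {Ground, Moving}.
States satisfying E[moving → ¬alarm U moving → ¬alarm]: {Ground, Moving}.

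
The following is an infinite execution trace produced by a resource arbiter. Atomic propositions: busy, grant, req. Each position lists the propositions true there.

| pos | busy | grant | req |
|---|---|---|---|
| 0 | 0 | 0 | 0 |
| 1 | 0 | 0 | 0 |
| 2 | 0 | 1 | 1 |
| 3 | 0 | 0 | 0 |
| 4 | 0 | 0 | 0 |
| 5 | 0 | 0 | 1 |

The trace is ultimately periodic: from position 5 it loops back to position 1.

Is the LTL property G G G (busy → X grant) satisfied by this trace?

Holds

G G (busy → X grant) holds at every position 0..5, and those are all positions ever visited, so G G G (busy → X grant) holds.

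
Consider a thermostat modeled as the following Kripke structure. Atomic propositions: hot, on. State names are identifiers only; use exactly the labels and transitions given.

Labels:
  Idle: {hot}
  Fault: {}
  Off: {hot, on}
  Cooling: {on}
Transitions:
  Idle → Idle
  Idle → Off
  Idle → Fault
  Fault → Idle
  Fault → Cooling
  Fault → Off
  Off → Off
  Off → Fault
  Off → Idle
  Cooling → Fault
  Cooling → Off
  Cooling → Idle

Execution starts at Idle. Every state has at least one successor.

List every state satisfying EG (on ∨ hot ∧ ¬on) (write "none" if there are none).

{Idle, Off, Cooling}

States satisfying on ∨ hot ∧ ¬on: {Idle, Off, Cooling}.
States satisfying EG (on ∨ hot ∧ ¬on): {Idle, Off, Cooling}.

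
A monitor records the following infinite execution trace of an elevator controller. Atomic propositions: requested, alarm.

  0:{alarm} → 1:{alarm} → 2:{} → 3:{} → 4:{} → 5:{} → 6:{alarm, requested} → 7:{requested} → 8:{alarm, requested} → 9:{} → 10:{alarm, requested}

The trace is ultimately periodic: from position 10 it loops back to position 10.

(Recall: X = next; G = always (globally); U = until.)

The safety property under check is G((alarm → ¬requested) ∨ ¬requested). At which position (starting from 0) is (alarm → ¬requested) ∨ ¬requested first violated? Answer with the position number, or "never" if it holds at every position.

Check (alarm → ¬requested) ∨ ¬requested at each position in order: 0 ✓, 1 ✓, 2 ✓, 3 ✓, 4 ✓, 5 ✓.
At position 6 the labels are {alarm, requested}, so (alarm → ¬requested) ∨ ¬requested is false there. This is the first violation.

6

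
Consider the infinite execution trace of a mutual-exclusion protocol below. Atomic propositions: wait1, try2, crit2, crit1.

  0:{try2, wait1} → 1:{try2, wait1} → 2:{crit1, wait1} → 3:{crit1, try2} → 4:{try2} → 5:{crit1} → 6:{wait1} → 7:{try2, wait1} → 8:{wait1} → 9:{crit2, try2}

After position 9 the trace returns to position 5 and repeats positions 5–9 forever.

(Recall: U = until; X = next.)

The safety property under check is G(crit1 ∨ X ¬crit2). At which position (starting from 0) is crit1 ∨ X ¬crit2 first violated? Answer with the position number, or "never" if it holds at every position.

Check crit1 ∨ X ¬crit2 at each position in order: 0 ✓, 1 ✓, 2 ✓, 3 ✓, 4 ✓, 5 ✓, 6 ✓, 7 ✓.
At position 8 the labels are {wait1} and the next position 9 has {crit2, try2}, so crit1 ∨ X ¬crit2 is false there. This is the first violation.

8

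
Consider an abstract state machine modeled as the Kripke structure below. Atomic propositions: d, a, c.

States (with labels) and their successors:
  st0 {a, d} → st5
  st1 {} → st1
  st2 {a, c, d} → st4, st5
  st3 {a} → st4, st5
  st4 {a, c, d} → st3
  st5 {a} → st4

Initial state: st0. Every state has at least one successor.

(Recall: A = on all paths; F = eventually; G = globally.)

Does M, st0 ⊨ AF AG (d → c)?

Yes

States satisfying AG (d → c): {st1, st2, st3, st4, st5}.
States satisfying AF AG (d → c): {st0, st1, st2, st3, st4, st5}.
st0 ∈ Sat(AF AG (d → c)).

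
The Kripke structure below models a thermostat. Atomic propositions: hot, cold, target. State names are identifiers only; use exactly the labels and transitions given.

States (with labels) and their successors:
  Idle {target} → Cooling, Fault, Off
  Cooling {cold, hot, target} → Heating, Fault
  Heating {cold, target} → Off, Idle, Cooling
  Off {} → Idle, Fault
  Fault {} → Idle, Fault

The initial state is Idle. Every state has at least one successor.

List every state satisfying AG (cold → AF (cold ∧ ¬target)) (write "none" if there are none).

States satisfying cold → AF (cold ∧ ¬target): {Idle, Off, Fault}.
States satisfying AG (cold → AF (cold ∧ ¬target)): ∅.

none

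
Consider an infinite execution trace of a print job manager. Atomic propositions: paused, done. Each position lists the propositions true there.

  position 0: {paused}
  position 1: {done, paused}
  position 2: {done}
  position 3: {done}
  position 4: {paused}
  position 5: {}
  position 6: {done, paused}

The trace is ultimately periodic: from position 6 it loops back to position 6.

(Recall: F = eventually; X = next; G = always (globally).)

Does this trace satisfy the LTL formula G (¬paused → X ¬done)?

¬paused → X ¬done must hold at every position from 0 onward. It fails at position 2, so G (¬paused → X ¬done) is false.
Positions where ¬paused holds: 2, 3, 5.
Check X ¬done at each: 2→fails, 3→ok, 5→fails.

No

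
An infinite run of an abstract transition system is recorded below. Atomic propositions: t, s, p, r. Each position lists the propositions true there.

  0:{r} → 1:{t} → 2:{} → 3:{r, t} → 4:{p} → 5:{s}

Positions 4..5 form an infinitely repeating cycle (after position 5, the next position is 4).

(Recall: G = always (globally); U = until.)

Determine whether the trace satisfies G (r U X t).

Violated

r U X t must hold at every position from 0 onward. It fails at position 1, so G (r U X t) is false.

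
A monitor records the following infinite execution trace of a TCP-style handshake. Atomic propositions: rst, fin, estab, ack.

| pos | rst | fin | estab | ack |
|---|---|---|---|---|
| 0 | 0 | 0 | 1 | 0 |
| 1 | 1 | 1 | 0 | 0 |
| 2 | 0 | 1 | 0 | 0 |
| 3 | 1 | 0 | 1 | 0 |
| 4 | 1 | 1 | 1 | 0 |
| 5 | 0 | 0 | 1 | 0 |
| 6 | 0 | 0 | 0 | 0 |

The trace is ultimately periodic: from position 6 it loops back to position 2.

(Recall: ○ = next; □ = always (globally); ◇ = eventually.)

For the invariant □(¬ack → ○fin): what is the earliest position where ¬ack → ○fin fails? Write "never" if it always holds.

2

Check ¬ack → ○fin at each position in order: 0 ✓, 1 ✓.
At position 2 the labels are {fin} and the next position 3 has {estab, rst}, so ¬ack → ○fin is false there. This is the first violation.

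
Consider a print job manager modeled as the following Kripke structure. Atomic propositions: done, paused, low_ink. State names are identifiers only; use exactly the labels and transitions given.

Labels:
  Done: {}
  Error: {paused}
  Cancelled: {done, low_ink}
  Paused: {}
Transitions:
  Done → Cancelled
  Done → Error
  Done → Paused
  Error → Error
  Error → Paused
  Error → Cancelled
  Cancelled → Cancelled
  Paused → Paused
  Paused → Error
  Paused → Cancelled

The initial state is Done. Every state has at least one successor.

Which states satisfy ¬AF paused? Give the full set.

States satisfying paused: {Error}.
States satisfying AF paused: {Error}.
States satisfying ¬AF paused: {Done, Cancelled, Paused}.

{Done, Cancelled, Paused}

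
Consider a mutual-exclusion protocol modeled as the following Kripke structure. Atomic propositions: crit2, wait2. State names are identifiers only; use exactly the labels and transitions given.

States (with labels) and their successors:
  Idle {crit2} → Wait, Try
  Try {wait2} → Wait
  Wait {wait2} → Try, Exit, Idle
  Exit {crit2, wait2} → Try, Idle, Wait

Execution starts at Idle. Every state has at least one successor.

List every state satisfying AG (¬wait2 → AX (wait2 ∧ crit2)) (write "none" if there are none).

none

States satisfying ¬wait2 → AX (wait2 ∧ crit2): {Try, Wait, Exit}.
States satisfying AG (¬wait2 → AX (wait2 ∧ crit2)): ∅.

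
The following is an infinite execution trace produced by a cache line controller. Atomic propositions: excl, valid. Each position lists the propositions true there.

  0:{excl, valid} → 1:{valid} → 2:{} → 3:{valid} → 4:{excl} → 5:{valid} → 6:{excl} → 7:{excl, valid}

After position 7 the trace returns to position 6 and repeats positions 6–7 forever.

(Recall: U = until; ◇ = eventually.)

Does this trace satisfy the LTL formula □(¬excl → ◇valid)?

Satisfied

¬excl → ◇valid holds at every position 0..7, and those are all positions ever visited, so □(¬excl → ◇valid) holds.
Positions where ¬excl holds: 1, 2, 3, 5.
Check ◇valid at each: 1→ok, 2→ok, 3→ok, 5→ok.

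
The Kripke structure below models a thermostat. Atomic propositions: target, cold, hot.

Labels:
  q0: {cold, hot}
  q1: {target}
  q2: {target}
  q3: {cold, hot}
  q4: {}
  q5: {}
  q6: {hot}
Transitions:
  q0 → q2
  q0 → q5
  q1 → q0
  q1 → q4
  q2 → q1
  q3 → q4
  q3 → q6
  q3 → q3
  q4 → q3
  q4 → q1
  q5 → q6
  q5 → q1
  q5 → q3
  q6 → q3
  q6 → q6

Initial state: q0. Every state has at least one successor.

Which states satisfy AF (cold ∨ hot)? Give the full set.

States satisfying cold ∨ hot: {q0, q3, q6}.
States satisfying AF (cold ∨ hot): {q0, q3, q6}.

{q0, q3, q6}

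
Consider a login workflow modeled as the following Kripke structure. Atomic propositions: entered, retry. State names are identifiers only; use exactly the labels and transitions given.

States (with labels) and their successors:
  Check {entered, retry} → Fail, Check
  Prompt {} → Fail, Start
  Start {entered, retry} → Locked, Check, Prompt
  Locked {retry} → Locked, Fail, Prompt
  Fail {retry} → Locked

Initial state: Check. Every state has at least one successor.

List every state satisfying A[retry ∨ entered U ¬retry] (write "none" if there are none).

States satisfying retry ∨ entered: {Check, Start, Locked, Fail}.
States satisfying ¬retry: {Prompt}.
States satisfying A[retry ∨ entered U ¬retry]: {Prompt}.

{Prompt}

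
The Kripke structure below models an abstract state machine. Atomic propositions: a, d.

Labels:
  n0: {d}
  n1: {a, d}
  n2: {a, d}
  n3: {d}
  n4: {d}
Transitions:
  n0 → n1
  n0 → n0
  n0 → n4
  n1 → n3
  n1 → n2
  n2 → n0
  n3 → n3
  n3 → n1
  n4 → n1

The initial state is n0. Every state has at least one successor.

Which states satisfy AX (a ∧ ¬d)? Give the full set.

States satisfying a ∧ ¬d: ∅.
States satisfying AX (a ∧ ¬d): ∅.

none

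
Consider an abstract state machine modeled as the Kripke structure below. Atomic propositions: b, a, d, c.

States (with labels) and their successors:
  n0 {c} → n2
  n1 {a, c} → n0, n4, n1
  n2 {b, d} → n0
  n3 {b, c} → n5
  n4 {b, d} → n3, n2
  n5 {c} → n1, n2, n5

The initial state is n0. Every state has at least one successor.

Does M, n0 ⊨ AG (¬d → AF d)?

Satisfied

States satisfying ¬d → AF d: {n0, n2, n4}.
States satisfying AG (¬d → AF d): {n0, n2}.
Every state reachable from n0 satisfies ¬d → AF d.
n0 ∈ Sat(AG (¬d → AF d)).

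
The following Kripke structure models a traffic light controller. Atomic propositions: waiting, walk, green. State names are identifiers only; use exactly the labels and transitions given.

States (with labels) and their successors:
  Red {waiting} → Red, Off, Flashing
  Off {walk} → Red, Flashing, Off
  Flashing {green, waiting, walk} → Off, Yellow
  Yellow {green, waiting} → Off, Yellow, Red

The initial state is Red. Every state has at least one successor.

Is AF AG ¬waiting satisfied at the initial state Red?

No

States satisfying AG ¬waiting: ∅.
States satisfying AF AG ¬waiting: ∅.
There is a path from Red along which AG ¬waiting never holds.
Red ∉ Sat(AF AG ¬waiting).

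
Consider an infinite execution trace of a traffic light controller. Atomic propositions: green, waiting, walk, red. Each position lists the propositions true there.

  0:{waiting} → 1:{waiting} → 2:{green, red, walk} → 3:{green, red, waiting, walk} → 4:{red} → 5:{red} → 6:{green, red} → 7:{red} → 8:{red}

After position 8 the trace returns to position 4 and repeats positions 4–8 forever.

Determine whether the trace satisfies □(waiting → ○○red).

waiting → ○○red holds at every position 0..8, and those are all positions ever visited, so □(waiting → ○○red) holds.
Positions where waiting holds: 0, 1, 3.
Check ○○red at each: 0→ok, 1→ok, 3→ok.

Holds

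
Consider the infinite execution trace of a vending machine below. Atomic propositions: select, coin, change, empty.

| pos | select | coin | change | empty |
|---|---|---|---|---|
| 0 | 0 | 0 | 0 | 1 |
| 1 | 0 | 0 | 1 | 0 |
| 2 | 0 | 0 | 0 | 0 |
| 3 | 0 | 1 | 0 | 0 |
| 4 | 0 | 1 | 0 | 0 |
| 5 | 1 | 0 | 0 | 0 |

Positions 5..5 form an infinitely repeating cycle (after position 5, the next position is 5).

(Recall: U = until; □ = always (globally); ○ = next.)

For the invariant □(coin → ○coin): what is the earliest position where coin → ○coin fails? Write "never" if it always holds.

Check coin → ○coin at each position in order: 0 ✓, 1 ✓, 2 ✓, 3 ✓.
At position 4 the labels are {coin} and the next position 5 has {select}, so coin → ○coin is false there. This is the first violation.

4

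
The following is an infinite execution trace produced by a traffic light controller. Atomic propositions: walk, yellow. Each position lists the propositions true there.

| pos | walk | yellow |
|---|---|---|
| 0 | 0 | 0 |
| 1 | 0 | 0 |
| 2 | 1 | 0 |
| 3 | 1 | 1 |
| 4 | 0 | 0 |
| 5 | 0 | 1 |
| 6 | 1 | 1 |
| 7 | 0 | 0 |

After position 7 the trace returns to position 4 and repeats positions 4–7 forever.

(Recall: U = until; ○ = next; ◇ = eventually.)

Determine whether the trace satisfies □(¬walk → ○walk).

Does not hold

¬walk → ○walk must hold at every position from 0 onward. It fails at position 0, so □(¬walk → ○walk) is false.
Positions where ¬walk holds: 0, 1, 4, 5, 7.
Check ○walk at each: 0→fails, 1→ok, 4→fails, 5→ok, 7→fails.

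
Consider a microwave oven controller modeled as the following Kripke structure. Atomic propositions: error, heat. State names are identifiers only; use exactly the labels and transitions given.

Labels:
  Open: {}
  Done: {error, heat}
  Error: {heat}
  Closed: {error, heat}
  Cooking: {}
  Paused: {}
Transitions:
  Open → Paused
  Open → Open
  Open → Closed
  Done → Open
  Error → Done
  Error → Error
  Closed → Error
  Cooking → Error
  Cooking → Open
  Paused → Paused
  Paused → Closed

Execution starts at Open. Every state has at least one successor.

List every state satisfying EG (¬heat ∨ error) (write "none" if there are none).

{Open, Done, Cooking, Paused}

States satisfying ¬heat ∨ error: {Open, Done, Closed, Cooking, Paused}.
States satisfying EG (¬heat ∨ error): {Open, Done, Cooking, Paused}.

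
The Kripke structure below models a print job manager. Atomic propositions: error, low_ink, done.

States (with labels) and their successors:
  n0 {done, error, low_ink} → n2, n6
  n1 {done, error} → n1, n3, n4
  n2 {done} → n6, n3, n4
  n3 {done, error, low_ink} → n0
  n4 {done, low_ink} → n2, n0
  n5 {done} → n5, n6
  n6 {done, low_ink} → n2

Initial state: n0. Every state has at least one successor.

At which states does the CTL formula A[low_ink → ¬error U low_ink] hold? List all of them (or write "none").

{n0, n2, n3, n4, n6}

States satisfying low_ink → ¬error: {n1, n2, n4, n5, n6}.
States satisfying low_ink: {n0, n3, n4, n6}.
States satisfying A[low_ink → ¬error U low_ink]: {n0, n2, n3, n4, n6}.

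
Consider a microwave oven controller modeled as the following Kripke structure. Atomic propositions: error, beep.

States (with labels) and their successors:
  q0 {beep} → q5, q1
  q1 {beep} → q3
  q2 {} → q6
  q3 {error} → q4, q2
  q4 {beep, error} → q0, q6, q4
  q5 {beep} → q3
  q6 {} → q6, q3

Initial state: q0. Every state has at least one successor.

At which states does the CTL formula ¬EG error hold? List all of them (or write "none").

States satisfying error: {q3, q4}.
States satisfying EG error: {q3, q4}.
States satisfying ¬EG error: {q0, q1, q2, q5, q6}.

{q0, q1, q2, q5, q6}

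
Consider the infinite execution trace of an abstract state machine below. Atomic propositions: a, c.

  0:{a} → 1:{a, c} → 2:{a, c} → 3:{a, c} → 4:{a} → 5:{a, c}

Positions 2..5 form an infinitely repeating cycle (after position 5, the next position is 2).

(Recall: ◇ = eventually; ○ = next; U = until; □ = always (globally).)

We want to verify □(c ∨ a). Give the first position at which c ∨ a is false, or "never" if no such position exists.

never

c ∨ a holds at every position 0..5, and those are all the positions the trace ever visits, so the invariant □(c ∨ a) is never violated.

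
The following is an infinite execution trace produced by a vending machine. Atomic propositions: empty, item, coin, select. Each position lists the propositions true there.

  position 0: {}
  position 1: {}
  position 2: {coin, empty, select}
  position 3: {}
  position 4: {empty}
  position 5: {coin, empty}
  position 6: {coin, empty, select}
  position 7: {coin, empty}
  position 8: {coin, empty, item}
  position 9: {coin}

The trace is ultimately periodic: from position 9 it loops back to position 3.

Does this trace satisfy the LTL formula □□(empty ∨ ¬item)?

Holds

□(empty ∨ ¬item) holds at every position 0..9, and those are all positions ever visited, so □□(empty ∨ ¬item) holds.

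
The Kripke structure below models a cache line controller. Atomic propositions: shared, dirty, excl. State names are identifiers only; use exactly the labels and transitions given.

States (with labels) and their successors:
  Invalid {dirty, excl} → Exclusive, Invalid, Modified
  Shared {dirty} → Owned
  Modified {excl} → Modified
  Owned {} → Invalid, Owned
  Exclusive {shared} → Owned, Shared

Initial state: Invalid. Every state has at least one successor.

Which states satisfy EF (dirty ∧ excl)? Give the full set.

States satisfying dirty ∧ excl: {Invalid}.
States satisfying EF (dirty ∧ excl): {Invalid, Shared, Owned, Exclusive}.

{Invalid, Shared, Owned, Exclusive}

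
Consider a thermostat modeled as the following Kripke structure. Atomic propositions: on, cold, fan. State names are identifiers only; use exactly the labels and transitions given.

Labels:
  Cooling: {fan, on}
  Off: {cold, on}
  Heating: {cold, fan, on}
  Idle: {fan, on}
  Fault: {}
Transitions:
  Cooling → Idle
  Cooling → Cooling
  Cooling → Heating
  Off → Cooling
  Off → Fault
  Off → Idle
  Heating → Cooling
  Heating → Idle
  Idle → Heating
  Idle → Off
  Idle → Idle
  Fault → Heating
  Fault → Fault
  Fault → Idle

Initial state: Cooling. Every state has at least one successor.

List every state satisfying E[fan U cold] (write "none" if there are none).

States satisfying fan: {Cooling, Heating, Idle}.
States satisfying cold: {Off, Heating}.
States satisfying E[fan U cold]: {Cooling, Off, Heating, Idle}.

{Cooling, Off, Heating, Idle}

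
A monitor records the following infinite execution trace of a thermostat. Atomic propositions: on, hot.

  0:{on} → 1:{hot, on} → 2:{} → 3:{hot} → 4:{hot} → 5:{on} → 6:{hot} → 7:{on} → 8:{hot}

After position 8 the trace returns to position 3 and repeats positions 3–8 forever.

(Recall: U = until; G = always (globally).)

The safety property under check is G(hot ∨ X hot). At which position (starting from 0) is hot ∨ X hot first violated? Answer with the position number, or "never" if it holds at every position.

never

hot ∨ X hot holds at every position 0..8, and those are all the positions the trace ever visits, so the invariant G(hot ∨ X hot) is never violated.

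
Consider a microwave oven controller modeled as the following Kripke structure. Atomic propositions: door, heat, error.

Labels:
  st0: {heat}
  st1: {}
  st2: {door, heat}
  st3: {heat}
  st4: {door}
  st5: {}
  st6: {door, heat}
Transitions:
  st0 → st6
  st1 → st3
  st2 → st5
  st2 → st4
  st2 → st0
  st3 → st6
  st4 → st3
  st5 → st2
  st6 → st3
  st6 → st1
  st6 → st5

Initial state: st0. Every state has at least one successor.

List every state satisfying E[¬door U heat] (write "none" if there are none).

{st0, st1, st2, st3, st5, st6}

States satisfying ¬door: {st0, st1, st3, st5}.
States satisfying heat: {st0, st2, st3, st6}.
States satisfying E[¬door U heat]: {st0, st1, st2, st3, st5, st6}.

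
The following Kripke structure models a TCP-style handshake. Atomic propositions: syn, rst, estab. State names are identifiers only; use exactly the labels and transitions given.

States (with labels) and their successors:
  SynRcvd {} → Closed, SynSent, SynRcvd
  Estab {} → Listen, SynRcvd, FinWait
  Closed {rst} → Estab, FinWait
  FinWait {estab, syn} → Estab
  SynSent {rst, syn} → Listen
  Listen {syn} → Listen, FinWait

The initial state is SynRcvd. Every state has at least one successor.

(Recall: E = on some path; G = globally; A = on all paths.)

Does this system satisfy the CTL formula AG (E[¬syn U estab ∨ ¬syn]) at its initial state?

States satisfying E[¬syn U estab ∨ ¬syn]: {SynRcvd, Estab, Closed, FinWait}.
States satisfying AG (E[¬syn U estab ∨ ¬syn]): ∅.
Listen is reachable from SynRcvd and violates E[¬syn U estab ∨ ¬syn], so AG fails at SynRcvd.
SynRcvd ∉ Sat(AG (E[¬syn U estab ∨ ¬syn])).

Does not hold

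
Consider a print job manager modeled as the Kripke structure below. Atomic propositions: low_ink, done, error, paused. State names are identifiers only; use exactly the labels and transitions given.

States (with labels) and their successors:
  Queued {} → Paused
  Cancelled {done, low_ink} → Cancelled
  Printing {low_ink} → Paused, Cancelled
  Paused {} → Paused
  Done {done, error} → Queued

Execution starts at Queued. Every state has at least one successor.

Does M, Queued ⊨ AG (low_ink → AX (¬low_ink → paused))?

States satisfying low_ink → AX (¬low_ink → paused): {Queued, Cancelled, Paused, Done}.
States satisfying AG (low_ink → AX (¬low_ink → paused)): {Queued, Cancelled, Paused, Done}.
Every state reachable from Queued satisfies low_ink → AX (¬low_ink → paused).
Queued ∈ Sat(AG (low_ink → AX (¬low_ink → paused))).

Satisfied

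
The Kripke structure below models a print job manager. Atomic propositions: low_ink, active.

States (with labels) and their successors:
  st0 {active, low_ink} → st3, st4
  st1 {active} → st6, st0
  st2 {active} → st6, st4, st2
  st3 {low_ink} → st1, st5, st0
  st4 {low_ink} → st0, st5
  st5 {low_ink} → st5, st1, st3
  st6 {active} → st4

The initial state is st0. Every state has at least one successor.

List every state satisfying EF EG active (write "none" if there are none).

{st2}

States satisfying EG active: {st2}.
States satisfying EF EG active: {st2}.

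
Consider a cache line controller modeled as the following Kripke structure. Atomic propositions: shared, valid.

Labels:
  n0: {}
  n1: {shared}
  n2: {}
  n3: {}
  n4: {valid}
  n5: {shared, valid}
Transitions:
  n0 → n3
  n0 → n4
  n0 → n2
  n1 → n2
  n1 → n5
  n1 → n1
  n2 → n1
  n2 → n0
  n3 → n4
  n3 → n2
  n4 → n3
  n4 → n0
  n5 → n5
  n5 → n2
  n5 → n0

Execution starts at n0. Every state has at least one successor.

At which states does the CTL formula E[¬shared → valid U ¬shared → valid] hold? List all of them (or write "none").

{n1, n4, n5}

States satisfying ¬shared → valid: {n1, n4, n5}.
States satisfying E[¬shared → valid U ¬shared → valid]: {n1, n4, n5}.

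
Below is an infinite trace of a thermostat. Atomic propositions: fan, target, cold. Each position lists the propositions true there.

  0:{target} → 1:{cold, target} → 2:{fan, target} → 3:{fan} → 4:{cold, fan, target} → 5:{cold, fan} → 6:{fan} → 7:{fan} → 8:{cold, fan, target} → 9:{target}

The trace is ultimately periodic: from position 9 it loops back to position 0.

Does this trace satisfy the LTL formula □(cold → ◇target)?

cold → ◇target holds at every position 0..9, and those are all positions ever visited, so □(cold → ◇target) holds.
Positions where cold holds: 1, 4, 5, 8.
Check ◇target at each: 1→ok, 4→ok, 5→ok, 8→ok.

Holds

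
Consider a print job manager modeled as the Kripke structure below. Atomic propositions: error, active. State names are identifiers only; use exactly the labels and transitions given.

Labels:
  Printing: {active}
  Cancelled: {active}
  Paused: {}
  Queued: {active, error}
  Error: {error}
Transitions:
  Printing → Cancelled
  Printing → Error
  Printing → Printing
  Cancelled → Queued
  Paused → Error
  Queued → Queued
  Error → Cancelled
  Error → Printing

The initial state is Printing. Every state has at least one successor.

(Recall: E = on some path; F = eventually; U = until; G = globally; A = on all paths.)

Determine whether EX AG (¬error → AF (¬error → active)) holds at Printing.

Holds

States satisfying AG (¬error → AF (¬error → active)): {Printing, Cancelled, Paused, Queued, Error}.
States satisfying EX AG (¬error → AF (¬error → active)): {Printing, Cancelled, Paused, Queued, Error}.
Printing ∈ Sat(EX AG (¬error → AF (¬error → active))).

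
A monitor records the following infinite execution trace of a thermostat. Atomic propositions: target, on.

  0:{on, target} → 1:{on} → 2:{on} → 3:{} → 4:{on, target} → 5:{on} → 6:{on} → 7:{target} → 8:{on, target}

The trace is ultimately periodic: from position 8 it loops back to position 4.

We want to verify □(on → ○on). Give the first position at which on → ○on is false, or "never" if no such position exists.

Check on → ○on at each position in order: 0 ✓, 1 ✓.
At position 2 the labels are {on} and the next position 3 has {}, so on → ○on is false there. This is the first violation.

2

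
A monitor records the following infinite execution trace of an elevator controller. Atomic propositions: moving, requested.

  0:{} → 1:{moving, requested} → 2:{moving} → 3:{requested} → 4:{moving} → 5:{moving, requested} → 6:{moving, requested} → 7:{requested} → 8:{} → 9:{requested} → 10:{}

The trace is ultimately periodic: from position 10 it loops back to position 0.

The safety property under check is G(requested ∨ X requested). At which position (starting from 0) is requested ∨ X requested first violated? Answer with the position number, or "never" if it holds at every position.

Check requested ∨ X requested at each position in order: 0 ✓, 1 ✓, 2 ✓, 3 ✓, 4 ✓, 5 ✓, 6 ✓, 7 ✓, 8 ✓, 9 ✓.
At position 10 the labels are {} and the next position 0 has {}, so requested ∨ X requested is false there. This is the first violation.

10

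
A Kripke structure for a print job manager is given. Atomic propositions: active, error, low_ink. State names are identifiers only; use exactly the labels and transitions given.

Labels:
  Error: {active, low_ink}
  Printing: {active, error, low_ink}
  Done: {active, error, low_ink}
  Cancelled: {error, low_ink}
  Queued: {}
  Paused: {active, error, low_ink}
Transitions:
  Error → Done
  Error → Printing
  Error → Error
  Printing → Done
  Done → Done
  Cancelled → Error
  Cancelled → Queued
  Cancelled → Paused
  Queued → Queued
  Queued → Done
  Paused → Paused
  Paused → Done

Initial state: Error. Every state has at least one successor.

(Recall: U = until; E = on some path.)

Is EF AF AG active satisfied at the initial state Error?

States satisfying AF AG active: {Error, Printing, Done, Paused}.
States satisfying EF AF AG active: {Error, Printing, Done, Cancelled, Queued, Paused}.
Some path from Error reaches a state where AF AG active holds.
Error ∈ Sat(EF AF AG active).

Satisfied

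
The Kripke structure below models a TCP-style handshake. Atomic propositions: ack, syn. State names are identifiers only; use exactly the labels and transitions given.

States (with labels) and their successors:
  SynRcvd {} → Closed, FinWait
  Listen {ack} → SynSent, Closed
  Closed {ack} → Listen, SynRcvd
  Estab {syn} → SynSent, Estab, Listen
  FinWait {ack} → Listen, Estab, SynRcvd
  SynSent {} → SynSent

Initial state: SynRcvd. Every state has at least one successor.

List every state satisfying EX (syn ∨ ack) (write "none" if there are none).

{SynRcvd, Listen, Closed, Estab, FinWait}

States satisfying syn ∨ ack: {Listen, Closed, Estab, FinWait}.
States satisfying EX (syn ∨ ack): {SynRcvd, Listen, Closed, Estab, FinWait}.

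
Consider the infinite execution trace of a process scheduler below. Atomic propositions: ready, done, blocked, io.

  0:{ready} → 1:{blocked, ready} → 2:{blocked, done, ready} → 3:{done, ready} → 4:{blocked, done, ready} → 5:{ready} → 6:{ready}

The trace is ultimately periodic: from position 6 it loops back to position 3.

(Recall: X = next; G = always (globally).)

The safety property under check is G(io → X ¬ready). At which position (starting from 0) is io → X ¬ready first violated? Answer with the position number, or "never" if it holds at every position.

io → X ¬ready holds at every position 0..6, and those are all the positions the trace ever visits, so the invariant G(io → X ¬ready) is never violated.

never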